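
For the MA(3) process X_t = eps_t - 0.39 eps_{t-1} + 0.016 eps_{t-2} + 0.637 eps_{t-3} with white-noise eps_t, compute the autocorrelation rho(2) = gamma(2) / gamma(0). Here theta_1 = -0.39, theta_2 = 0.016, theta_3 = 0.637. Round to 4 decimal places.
\rho(2) = -0.1492

For an MA(q) process with theta_0 = 1, the autocovariance is
  gamma(k) = sigma^2 * sum_{i=0..q-k} theta_i * theta_{i+k},
and rho(k) = gamma(k) / gamma(0). Sigma^2 cancels.
  numerator   = (1)*(0.016) + (-0.39)*(0.637) = -0.23243.
  denominator = (1)^2 + (-0.39)^2 + (0.016)^2 + (0.637)^2 = 1.558125.
  rho(2) = -0.23243 / 1.558125 = -0.1492.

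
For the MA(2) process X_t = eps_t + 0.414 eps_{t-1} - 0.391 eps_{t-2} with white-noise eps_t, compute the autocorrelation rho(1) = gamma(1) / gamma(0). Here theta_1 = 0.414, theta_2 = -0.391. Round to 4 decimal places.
\rho(1) = 0.1904

For an MA(q) process with theta_0 = 1, the autocovariance is
  gamma(k) = sigma^2 * sum_{i=0..q-k} theta_i * theta_{i+k},
and rho(k) = gamma(k) / gamma(0). Sigma^2 cancels.
  numerator   = (1)*(0.414) + (0.414)*(-0.391) = 0.252126.
  denominator = (1)^2 + (0.414)^2 + (-0.391)^2 = 1.324277.
  rho(1) = 0.252126 / 1.324277 = 0.1904.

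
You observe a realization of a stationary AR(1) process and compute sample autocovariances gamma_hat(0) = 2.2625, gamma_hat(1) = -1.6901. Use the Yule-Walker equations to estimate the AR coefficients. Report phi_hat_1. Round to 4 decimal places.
\hat\phi_{1} = -0.7470

The Yule-Walker equations for an AR(p) process read, in matrix form,
  Gamma_p phi = r_p,   with   (Gamma_p)_{ij} = gamma(|i - j|),
                       (r_p)_i = gamma(i),   i,j = 1..p.
Substitute the sample gammas (Toeplitz matrix and right-hand side of size 1):
  Gamma_p = [[2.2625]]
  r_p     = [-1.6901]
With p = 1 this is the single equation gamma(0) phi_1 = gamma(1):
  phi_hat_1 = gamma(1) / gamma(0) = -1.6901 / 2.2625 = -0.7470.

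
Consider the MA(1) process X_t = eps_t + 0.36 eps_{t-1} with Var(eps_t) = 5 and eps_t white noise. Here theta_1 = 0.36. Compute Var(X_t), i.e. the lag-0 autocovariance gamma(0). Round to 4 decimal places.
\gamma(0) = 5.6480

For an MA(q) process X_t = eps_t + sum_i theta_i eps_{t-i} with
Var(eps_t) = sigma^2, the variance is
  gamma(0) = sigma^2 * (1 + sum_i theta_i^2).
  sum_i theta_i^2 = (0.36)^2 = 0.1296.
  gamma(0) = 5 * (1 + 0.1296) = 5 * 1.1296 = 5.648, which rounds to 5.6480.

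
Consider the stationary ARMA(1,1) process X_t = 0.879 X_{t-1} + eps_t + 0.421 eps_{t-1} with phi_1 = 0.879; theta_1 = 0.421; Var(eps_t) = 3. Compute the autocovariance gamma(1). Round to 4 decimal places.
\gamma(1) = 23.5013

Multiply the model equation by X_{t-k} and take expectations. With theta_0 = psi_0 = 1 and psi_j the MA(infinity) weights, this gives
  gamma(k) - sum_i phi_i gamma(k-i) = c_k,
  c_k = sigma^2 * sum_{j=k..q} theta_j psi_{j-k}   (c_k = 0 for k > q),
using gamma(-m) = gamma(m).
psi-weights needed (psi_j = theta_j + sum_i phi_i psi_{j-i}):
  psi_1 = theta_1 + phi_1 = 0.421 + (0.879) = 1.3
Right-hand sides:
  c_0 = sigma^2 (1 + theta_1 psi_1) = 3 * (1 + (0.421)(1.3)) = 3 * 1.5473 = 4.6419
  c_1 = sigma^2 theta_1 = 3 * (0.421) = 1.263
  c_2 = 0
Equations for k = 0 and k = 1 (AR order 1):
  gamma(0) = phi_1 gamma(1) + c_0
  gamma(1) = phi_1 gamma(0) + c_1
Substituting the second into the first: gamma(0) (1 - phi_1^2) = c_0 + phi_1 c_1, so
  gamma(0) = (c_0 + phi_1 c_1) / (1 - phi_1^2) = (4.6419 + (0.879)(1.263)) / (1 - (0.879)^2) = 5.752077 / 0.227359 = 25.299535.
  gamma(1) = phi_1 gamma(0) + c_1 = (0.879)(25.299535) + (1.263) = 23.501291.
Therefore gamma(1) = 23.5013 (to 4 decimal places).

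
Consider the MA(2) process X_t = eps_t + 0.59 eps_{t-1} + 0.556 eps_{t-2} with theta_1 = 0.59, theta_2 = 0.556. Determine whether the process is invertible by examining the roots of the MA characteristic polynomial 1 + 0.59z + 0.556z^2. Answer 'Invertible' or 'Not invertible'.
\text{Invertible}

The MA(q) characteristic polynomial is P(z) = 1 + 0.59z + 0.556z^2.
Invertibility requires all roots to lie outside the unit circle, i.e. |z| > 1 for every root.
Set 1 + (0.59) z + (0.556) z^2 = 0, i.e. a z^2 + b z + c = 0 with a = 0.556, b = 0.59, c = 1.
Discriminant D = b^2 - 4ac = (0.59)^2 - 4*(0.556)*1 = 0.3481 - (2.224) = -1.8759.
D < 0, so the roots are the complex-conjugate pair z = (-b +/- i sqrt(-D)) / (2a) = -0.5306 +/- 1.2317i.
For a conjugate pair |z|^2 = z * conj(z) = (product of roots) = c/a = 1/(0.556) = 1.798561, so |z| = sqrt(1.798561) = 1.3411 for both roots.
Moduli of all roots: 1.3411, 1.3411.
All moduli strictly greater than 1? Yes.
Verdict: Invertible.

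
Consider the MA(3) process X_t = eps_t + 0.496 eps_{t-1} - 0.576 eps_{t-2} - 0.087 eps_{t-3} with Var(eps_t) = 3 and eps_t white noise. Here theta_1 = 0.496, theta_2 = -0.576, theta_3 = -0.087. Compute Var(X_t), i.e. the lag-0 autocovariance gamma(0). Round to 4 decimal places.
\gamma(0) = 4.7561

For an MA(q) process X_t = eps_t + sum_i theta_i eps_{t-i} with
Var(eps_t) = sigma^2, the variance is
  gamma(0) = sigma^2 * (1 + sum_i theta_i^2).
  sum_i theta_i^2 = (0.496)^2 + (-0.576)^2 + (-0.087)^2 = 0.246016 + 0.331776 + 0.007569 = 0.585361.
  gamma(0) = 3 * (1 + 0.585361) = 3 * 1.585361 = 4.756083, which rounds to 4.7561.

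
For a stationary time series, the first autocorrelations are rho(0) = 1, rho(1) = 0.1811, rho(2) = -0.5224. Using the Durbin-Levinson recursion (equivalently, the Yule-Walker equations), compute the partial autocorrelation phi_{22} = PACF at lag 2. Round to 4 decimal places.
\phi_{22} = -0.5740

The PACF at lag k is phi_{kk}, the last component of the solution
to the Yule-Walker system G_k phi = r_k where
  (G_k)_{ij} = rho(|i - j|), (r_k)_i = rho(i), i,j = 1..k.
Equivalently, Durbin-Levinson gives phi_{kk} iteratively:
  phi_{11} = rho(1)
  phi_{kk} = [rho(k) - sum_{j=1..k-1} phi_{k-1,j} rho(k-j)]
            / [1 - sum_{j=1..k-1} phi_{k-1,j} rho(j)],
  phi_{k,j} = phi_{k-1,j} - phi_{kk} phi_{k-1,k-j},  j = 1..k-1.
Step k = 1:
  phi_11 = rho(1) = 0.1811.
Step k = 2:
  phi_22 = [rho(2) - phi_11 rho(1)] / [1 - phi_11 rho(1)] = [-0.5224 - (0.1811)(0.1811)] / [1 - (0.1811)(0.1811)]
         = -0.55519721 / 0.96720279 = -0.574.
Therefore phi_{22} = -0.5740.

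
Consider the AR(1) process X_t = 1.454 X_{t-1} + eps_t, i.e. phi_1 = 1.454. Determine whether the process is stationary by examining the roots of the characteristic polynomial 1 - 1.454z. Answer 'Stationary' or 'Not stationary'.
\text{Not stationary}

The AR(p) characteristic polynomial is P(z) = 1 - 1.454z.
Stationarity requires all roots to lie outside the unit circle, i.e. |z| > 1 for every root.
This is linear in z: 1 + (-1.454) z = 0  =>  z = -1/(-1.454) = 0.687758,  |z| = 0.687758.
Moduli of all roots: 0.6878.
All moduli strictly greater than 1? No.
Verdict: Not stationary.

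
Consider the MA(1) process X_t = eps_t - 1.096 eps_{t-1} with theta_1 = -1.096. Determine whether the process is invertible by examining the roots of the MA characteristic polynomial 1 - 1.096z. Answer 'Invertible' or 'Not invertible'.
\text{Not invertible}

The MA(q) characteristic polynomial is P(z) = 1 - 1.096z.
Invertibility requires all roots to lie outside the unit circle, i.e. |z| > 1 for every root.
This is linear in z: 1 + (-1.096) z = 0  =>  z = -1/(-1.096) = 0.912409,  |z| = 0.912409.
Moduli of all roots: 0.9124.
All moduli strictly greater than 1? No.
Verdict: Not invertible.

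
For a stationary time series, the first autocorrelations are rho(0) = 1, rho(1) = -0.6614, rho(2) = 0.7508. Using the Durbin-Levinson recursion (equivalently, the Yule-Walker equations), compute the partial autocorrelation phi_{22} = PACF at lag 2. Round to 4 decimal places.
\phi_{22} = 0.5570

The PACF at lag k is phi_{kk}, the last component of the solution
to the Yule-Walker system G_k phi = r_k where
  (G_k)_{ij} = rho(|i - j|), (r_k)_i = rho(i), i,j = 1..k.
Equivalently, Durbin-Levinson gives phi_{kk} iteratively:
  phi_{11} = rho(1)
  phi_{kk} = [rho(k) - sum_{j=1..k-1} phi_{k-1,j} rho(k-j)]
            / [1 - sum_{j=1..k-1} phi_{k-1,j} rho(j)],
  phi_{k,j} = phi_{k-1,j} - phi_{kk} phi_{k-1,k-j},  j = 1..k-1.
Step k = 1:
  phi_11 = rho(1) = -0.6614.
Step k = 2:
  phi_22 = [rho(2) - phi_11 rho(1)] / [1 - phi_11 rho(1)] = [0.7508 - (-0.6614)(-0.6614)] / [1 - (-0.6614)(-0.6614)]
         = 0.31335004 / 0.56255004 = 0.557.
Therefore phi_{22} = 0.5570.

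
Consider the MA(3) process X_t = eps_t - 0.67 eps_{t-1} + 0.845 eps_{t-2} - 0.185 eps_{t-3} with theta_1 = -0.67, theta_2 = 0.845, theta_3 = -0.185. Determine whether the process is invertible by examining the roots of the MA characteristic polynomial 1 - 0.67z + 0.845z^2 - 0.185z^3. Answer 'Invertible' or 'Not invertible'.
\text{Invertible}

The MA(q) characteristic polynomial is P(z) = 1 - 0.67z + 0.845z^2 - 0.185z^3.
Invertibility requires all roots to lie outside the unit circle, i.e. |z| > 1 for every root.
Degree 3: look for a simple real root z0 first, then factor out (1 - z/z0) and solve the remaining quadratic.
Testing z0 = 4: P(4) = 1 + (-0.67)(4) + (0.845)(4)^2 + (-0.185)(4)^3
  = 1 + (-2.68) + (13.52) + (-11.84) = 0.  So z_0 = 4 is a root, |z_0| = 4.
Divide out the factor (1 - 0.25 z) = (1 - z/z0) (since 1/z0 = 0.25):
  P(z) = (1 - 0.25 z)(1 + (-0.42) z + (0.74) z^2)
  [check: z-coef -0.42 - (0.25) = -0.67; z^2-coef 0.74 - (0.25)(-0.42) = 0.845; z^3-coef -(0.25)(0.74) = -0.185.]
Remaining roots from the quadratic factor 1 + (-0.42) z + (0.74) z^2:
  Set 1 + (-0.42) z + (0.74) z^2 = 0, i.e. a z^2 + b z + c = 0 with a = 0.74, b = -0.42, c = 1.
  Discriminant D = b^2 - 4ac = (-0.42)^2 - 4*(0.74)*1 = 0.1764 - (2.96) = -2.7836.
  D < 0, so the roots are the complex-conjugate pair z = (-b +/- i sqrt(-D)) / (2a) = 0.2838 +/- 1.1273i.
  For a conjugate pair |z|^2 = z * conj(z) = (product of roots) = c/a = 1/(0.74) = 1.351351, so |z| = sqrt(1.351351) = 1.1625 for both roots.
Moduli of all roots: 4.0000, 1.1625, 1.1625.
All moduli strictly greater than 1? Yes.
Verdict: Invertible.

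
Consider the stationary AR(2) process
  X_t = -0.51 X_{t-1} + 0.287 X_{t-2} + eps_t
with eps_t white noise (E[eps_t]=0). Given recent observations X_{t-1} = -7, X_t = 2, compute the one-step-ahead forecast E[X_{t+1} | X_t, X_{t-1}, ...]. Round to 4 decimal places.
E[X_{t+1} \mid \mathcal F_t] = -3.0290

For an AR(p) model X_t = c + sum_i phi_i X_{t-i} + eps_t, the
one-step-ahead conditional mean is
  E[X_{t+1} | X_t, ...] = c + sum_i phi_i X_{t+1-i}.
Substitute known values:
  E[X_{t+1} | ...] = (-0.51) * (2) + (0.287) * (-7)
                   = -3.0290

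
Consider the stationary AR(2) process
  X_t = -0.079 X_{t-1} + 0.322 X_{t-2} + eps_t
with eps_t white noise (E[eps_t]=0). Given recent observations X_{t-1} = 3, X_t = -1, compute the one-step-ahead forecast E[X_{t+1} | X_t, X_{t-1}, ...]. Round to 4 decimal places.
E[X_{t+1} \mid \mathcal F_t] = 1.0450

For an AR(p) model X_t = c + sum_i phi_i X_{t-i} + eps_t, the
one-step-ahead conditional mean is
  E[X_{t+1} | X_t, ...] = c + sum_i phi_i X_{t+1-i}.
Substitute known values:
  E[X_{t+1} | ...] = (-0.079) * (-1) + (0.322) * (3)
                   = 1.0450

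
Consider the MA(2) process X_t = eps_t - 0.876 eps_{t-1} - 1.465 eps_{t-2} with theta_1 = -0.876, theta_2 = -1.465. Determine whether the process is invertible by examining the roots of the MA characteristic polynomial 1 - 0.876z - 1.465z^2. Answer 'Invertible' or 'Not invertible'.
\text{Not invertible}

The MA(q) characteristic polynomial is P(z) = 1 - 0.876z - 1.465z^2.
Invertibility requires all roots to lie outside the unit circle, i.e. |z| > 1 for every root.
Set 1 + (-0.876) z + (-1.465) z^2 = 0, i.e. a z^2 + b z + c = 0 with a = -1.465, b = -0.876, c = 1.
Discriminant D = b^2 - 4ac = (-0.876)^2 - 4*(-1.465)*1 = 0.767376 - (-5.86) = 6.627376.
D >= 0, so the roots are real: z = (-b +/- sqrt(D)) / (2a) = (0.876 +/- 2.574369) / (-2.93).
  z_1 = (0.876 + 2.574369) / (-2.93) = -1.1776,   |z_1| = 1.1776.
  z_2 = (0.876 - 2.574369) / (-2.93) = 0.5796,   |z_2| = 0.5796.
Moduli of all roots: 1.1776, 0.5796.
All moduli strictly greater than 1? No.
Verdict: Not invertible.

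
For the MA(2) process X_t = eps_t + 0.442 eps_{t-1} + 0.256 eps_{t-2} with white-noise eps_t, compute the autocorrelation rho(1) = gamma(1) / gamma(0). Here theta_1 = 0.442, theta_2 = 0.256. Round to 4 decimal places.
\rho(1) = 0.4403

For an MA(q) process with theta_0 = 1, the autocovariance is
  gamma(k) = sigma^2 * sum_{i=0..q-k} theta_i * theta_{i+k},
and rho(k) = gamma(k) / gamma(0). Sigma^2 cancels.
  numerator   = (1)*(0.442) + (0.442)*(0.256) = 0.555152.
  denominator = (1)^2 + (0.442)^2 + (0.256)^2 = 1.2609.
  rho(1) = 0.555152 / 1.2609 = 0.4403.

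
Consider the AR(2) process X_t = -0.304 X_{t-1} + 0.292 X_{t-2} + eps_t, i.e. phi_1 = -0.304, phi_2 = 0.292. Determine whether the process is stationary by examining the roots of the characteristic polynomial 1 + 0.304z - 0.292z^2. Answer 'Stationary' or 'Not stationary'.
\text{Stationary}

The AR(p) characteristic polynomial is P(z) = 1 + 0.304z - 0.292z^2.
Stationarity requires all roots to lie outside the unit circle, i.e. |z| > 1 for every root.
Set 1 + (0.304) z + (-0.292) z^2 = 0, i.e. a z^2 + b z + c = 0 with a = -0.292, b = 0.304, c = 1.
Discriminant D = b^2 - 4ac = (0.304)^2 - 4*(-0.292)*1 = 0.092416 - (-1.168) = 1.260416.
D >= 0, so the roots are real: z = (-b +/- sqrt(D)) / (2a) = (-0.304 +/- 1.122683) / (-0.584).
  z_1 = (-0.304 + 1.122683) / (-0.584) = -1.4019,   |z_1| = 1.4019.
  z_2 = (-0.304 - 1.122683) / (-0.584) = 2.4429,   |z_2| = 2.4429.
Moduli of all roots: 1.4019, 2.4429.
All moduli strictly greater than 1? Yes.
Verdict: Stationary.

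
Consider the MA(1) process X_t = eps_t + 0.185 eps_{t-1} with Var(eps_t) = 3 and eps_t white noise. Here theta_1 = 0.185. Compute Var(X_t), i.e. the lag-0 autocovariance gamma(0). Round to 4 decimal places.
\gamma(0) = 3.1027

For an MA(q) process X_t = eps_t + sum_i theta_i eps_{t-i} with
Var(eps_t) = sigma^2, the variance is
  gamma(0) = sigma^2 * (1 + sum_i theta_i^2).
  sum_i theta_i^2 = (0.185)^2 = 0.034225.
  gamma(0) = 3 * (1 + 0.034225) = 3 * 1.034225 = 3.102675, which rounds to 3.1027.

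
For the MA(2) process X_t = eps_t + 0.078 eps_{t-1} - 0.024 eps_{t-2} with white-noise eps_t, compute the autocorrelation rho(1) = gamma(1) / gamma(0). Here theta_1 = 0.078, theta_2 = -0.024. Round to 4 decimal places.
\rho(1) = 0.0756

For an MA(q) process with theta_0 = 1, the autocovariance is
  gamma(k) = sigma^2 * sum_{i=0..q-k} theta_i * theta_{i+k},
and rho(k) = gamma(k) / gamma(0). Sigma^2 cancels.
  numerator   = (1)*(0.078) + (0.078)*(-0.024) = 0.076128.
  denominator = (1)^2 + (0.078)^2 + (-0.024)^2 = 1.00666.
  rho(1) = 0.076128 / 1.00666 = 0.0756.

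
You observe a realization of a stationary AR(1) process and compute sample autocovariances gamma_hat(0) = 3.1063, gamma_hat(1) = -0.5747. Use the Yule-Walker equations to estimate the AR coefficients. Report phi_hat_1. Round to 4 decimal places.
\hat\phi_{1} = -0.1850

The Yule-Walker equations for an AR(p) process read, in matrix form,
  Gamma_p phi = r_p,   with   (Gamma_p)_{ij} = gamma(|i - j|),
                       (r_p)_i = gamma(i),   i,j = 1..p.
Substitute the sample gammas (Toeplitz matrix and right-hand side of size 1):
  Gamma_p = [[3.1063]]
  r_p     = [-0.5747]
With p = 1 this is the single equation gamma(0) phi_1 = gamma(1):
  phi_hat_1 = gamma(1) / gamma(0) = -0.5747 / 3.1063 = -0.1850.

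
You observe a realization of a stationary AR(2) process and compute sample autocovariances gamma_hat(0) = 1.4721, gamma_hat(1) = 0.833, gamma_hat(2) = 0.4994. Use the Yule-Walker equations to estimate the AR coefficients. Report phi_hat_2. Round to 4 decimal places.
\hat\phi_{2} = 0.0280

The Yule-Walker equations for an AR(p) process read, in matrix form,
  Gamma_p phi = r_p,   with   (Gamma_p)_{ij} = gamma(|i - j|),
                       (r_p)_i = gamma(i),   i,j = 1..p.
Substitute the sample gammas (Toeplitz matrix and right-hand side of size 2):
  Gamma_p = [[1.4721, 0.833], [0.833, 1.4721]]
  r_p     = [0.833, 0.4994]
Written out:
  1.4721 phi_1 + 0.833 phi_2 = 0.833
  0.833 phi_1 + 1.4721 phi_2 = 0.4994
Solve by Cramer's rule:
  det = gamma(0)^2 - gamma(1)^2 = (1.4721)^2 - (0.833)^2 = 2.16707841 - 0.693889 = 1.47318941
  phi_hat_1 = [gamma(1) gamma(0) - gamma(1) gamma(2)] / det = [(0.833)(1.4721) - (0.833)(0.4994)] / 1.47318941 = 0.8102591 / 1.47318941 = 0.55
  phi_hat_2 = [gamma(0) gamma(2) - gamma(1)^2] / det = [(1.4721)(0.4994) - (0.833)^2] / 1.47318941 = 0.04127774 / 1.47318941 = 0.028
So phi_hat = [0.5500, 0.0280].
Therefore phi_hat_2 = 0.0280.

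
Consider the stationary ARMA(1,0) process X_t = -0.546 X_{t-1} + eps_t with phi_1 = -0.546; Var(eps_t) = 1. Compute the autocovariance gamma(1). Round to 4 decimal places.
\gamma(1) = -0.7779

Multiply the model equation by X_{t-k} and take expectations. With theta_0 = psi_0 = 1 and psi_j the MA(infinity) weights, this gives
  gamma(k) - sum_i phi_i gamma(k-i) = c_k,
  c_k = sigma^2 * sum_{j=k..q} theta_j psi_{j-k}   (c_k = 0 for k > q),
using gamma(-m) = gamma(m).
Pure AR (q = 0): c_0 = sigma^2 = 1, c_k = 0 for k >= 1.
Equations for k = 0 and k = 1 (AR order 1):
  gamma(0) = phi_1 gamma(1) + c_0
  gamma(1) = phi_1 gamma(0) + c_1
Substituting the second into the first: gamma(0) (1 - phi_1^2) = c_0 + phi_1 c_1, so
  gamma(0) = c_0 / (1 - phi_1^2) = 1 / (1 - (-0.546)^2) = 1 / 0.701884 = 1.424737.
  gamma(1) = phi_1 gamma(0) = (-0.546)(1.424737) = -0.777906.
Therefore gamma(1) = -0.7779 (to 4 decimal places).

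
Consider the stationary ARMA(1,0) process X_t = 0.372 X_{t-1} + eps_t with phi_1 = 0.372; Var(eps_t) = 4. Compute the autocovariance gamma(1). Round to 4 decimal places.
\gamma(1) = 1.7270

Multiply the model equation by X_{t-k} and take expectations. With theta_0 = psi_0 = 1 and psi_j the MA(infinity) weights, this gives
  gamma(k) - sum_i phi_i gamma(k-i) = c_k,
  c_k = sigma^2 * sum_{j=k..q} theta_j psi_{j-k}   (c_k = 0 for k > q),
using gamma(-m) = gamma(m).
Pure AR (q = 0): c_0 = sigma^2 = 4, c_k = 0 for k >= 1.
Equations for k = 0 and k = 1 (AR order 1):
  gamma(0) = phi_1 gamma(1) + c_0
  gamma(1) = phi_1 gamma(0) + c_1
Substituting the second into the first: gamma(0) (1 - phi_1^2) = c_0 + phi_1 c_1, so
  gamma(0) = c_0 / (1 - phi_1^2) = 4 / (1 - (0.372)^2) = 4 / 0.861616 = 4.642439.
  gamma(1) = phi_1 gamma(0) = (0.372)(4.642439) = 1.726987.
Therefore gamma(1) = 1.7270 (to 4 decimal places).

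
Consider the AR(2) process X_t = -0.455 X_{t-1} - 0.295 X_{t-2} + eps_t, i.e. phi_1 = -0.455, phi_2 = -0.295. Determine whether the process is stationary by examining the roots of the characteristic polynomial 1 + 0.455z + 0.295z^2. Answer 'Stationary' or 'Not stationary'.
\text{Stationary}

The AR(p) characteristic polynomial is P(z) = 1 + 0.455z + 0.295z^2.
Stationarity requires all roots to lie outside the unit circle, i.e. |z| > 1 for every root.
Set 1 + (0.455) z + (0.295) z^2 = 0, i.e. a z^2 + b z + c = 0 with a = 0.295, b = 0.455, c = 1.
Discriminant D = b^2 - 4ac = (0.455)^2 - 4*(0.295)*1 = 0.207025 - (1.18) = -0.972975.
D < 0, so the roots are the complex-conjugate pair z = (-b +/- i sqrt(-D)) / (2a) = -0.7712 +/- 1.6719i.
For a conjugate pair |z|^2 = z * conj(z) = (product of roots) = c/a = 1/(0.295) = 3.389831, so |z| = sqrt(3.389831) = 1.8411 for both roots.
Moduli of all roots: 1.8411, 1.8411.
All moduli strictly greater than 1? Yes.
Verdict: Stationary.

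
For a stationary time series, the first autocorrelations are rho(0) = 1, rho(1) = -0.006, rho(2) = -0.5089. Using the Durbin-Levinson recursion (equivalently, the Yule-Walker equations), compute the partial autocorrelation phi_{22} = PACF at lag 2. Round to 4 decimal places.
\phi_{22} = -0.5090

The PACF at lag k is phi_{kk}, the last component of the solution
to the Yule-Walker system G_k phi = r_k where
  (G_k)_{ij} = rho(|i - j|), (r_k)_i = rho(i), i,j = 1..k.
Equivalently, Durbin-Levinson gives phi_{kk} iteratively:
  phi_{11} = rho(1)
  phi_{kk} = [rho(k) - sum_{j=1..k-1} phi_{k-1,j} rho(k-j)]
            / [1 - sum_{j=1..k-1} phi_{k-1,j} rho(j)],
  phi_{k,j} = phi_{k-1,j} - phi_{kk} phi_{k-1,k-j},  j = 1..k-1.
Step k = 1:
  phi_11 = rho(1) = -0.006.
Step k = 2:
  phi_22 = [rho(2) - phi_11 rho(1)] / [1 - phi_11 rho(1)] = [-0.5089 - (-0.006)(-0.006)] / [1 - (-0.006)(-0.006)]
         = -0.508936 / 0.999964 = -0.509.
Therefore phi_{22} = -0.5090.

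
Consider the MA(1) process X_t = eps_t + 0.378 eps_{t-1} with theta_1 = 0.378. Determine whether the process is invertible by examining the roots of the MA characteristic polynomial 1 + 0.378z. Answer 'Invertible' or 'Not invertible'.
\text{Invertible}

The MA(q) characteristic polynomial is P(z) = 1 + 0.378z.
Invertibility requires all roots to lie outside the unit circle, i.e. |z| > 1 for every root.
This is linear in z: 1 + (0.378) z = 0  =>  z = -1/(0.378) = -2.645503,  |z| = 2.645503.
Moduli of all roots: 2.6455.
All moduli strictly greater than 1? Yes.
Verdict: Invertible.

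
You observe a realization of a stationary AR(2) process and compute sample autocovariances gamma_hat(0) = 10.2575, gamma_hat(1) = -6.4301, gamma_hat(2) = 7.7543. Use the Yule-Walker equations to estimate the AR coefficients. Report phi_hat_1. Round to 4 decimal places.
\hat\phi_{1} = -0.2520

The Yule-Walker equations for an AR(p) process read, in matrix form,
  Gamma_p phi = r_p,   with   (Gamma_p)_{ij} = gamma(|i - j|),
                       (r_p)_i = gamma(i),   i,j = 1..p.
Substitute the sample gammas (Toeplitz matrix and right-hand side of size 2):
  Gamma_p = [[10.2575, -6.4301], [-6.4301, 10.2575]]
  r_p     = [-6.4301, 7.7543]
Written out:
  10.2575 phi_1 - 6.4301 phi_2 = -6.4301
  -6.4301 phi_1 + 10.2575 phi_2 = 7.7543
Solve by Cramer's rule:
  det = gamma(0)^2 - gamma(1)^2 = (10.2575)^2 - (-6.4301)^2 = 105.21630625 - 41.34618601 = 63.87012024
  phi_hat_1 = [gamma(1) gamma(0) - gamma(1) gamma(2)] / det = [(-6.4301)(10.2575) - (-6.4301)(7.7543)] / 63.87012024 = -16.09582632 / 63.87012024 = -0.252
  phi_hat_2 = [gamma(0) gamma(2) - gamma(1)^2] / det = [(10.2575)(7.7543) - (-6.4301)^2] / 63.87012024 = 38.19354624 / 63.87012024 = 0.598
So phi_hat = [-0.2520, 0.5980].
Therefore phi_hat_1 = -0.2520.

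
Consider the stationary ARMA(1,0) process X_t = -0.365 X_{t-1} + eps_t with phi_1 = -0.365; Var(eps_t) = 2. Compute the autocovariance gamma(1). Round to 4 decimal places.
\gamma(1) = -0.8422

Multiply the model equation by X_{t-k} and take expectations. With theta_0 = psi_0 = 1 and psi_j the MA(infinity) weights, this gives
  gamma(k) - sum_i phi_i gamma(k-i) = c_k,
  c_k = sigma^2 * sum_{j=k..q} theta_j psi_{j-k}   (c_k = 0 for k > q),
using gamma(-m) = gamma(m).
Pure AR (q = 0): c_0 = sigma^2 = 2, c_k = 0 for k >= 1.
Equations for k = 0 and k = 1 (AR order 1):
  gamma(0) = phi_1 gamma(1) + c_0
  gamma(1) = phi_1 gamma(0) + c_1
Substituting the second into the first: gamma(0) (1 - phi_1^2) = c_0 + phi_1 c_1, so
  gamma(0) = c_0 / (1 - phi_1^2) = 2 / (1 - (-0.365)^2) = 2 / 0.866775 = 2.307404.
  gamma(1) = phi_1 gamma(0) = (-0.365)(2.307404) = -0.842202.
Therefore gamma(1) = -0.8422 (to 4 decimal places).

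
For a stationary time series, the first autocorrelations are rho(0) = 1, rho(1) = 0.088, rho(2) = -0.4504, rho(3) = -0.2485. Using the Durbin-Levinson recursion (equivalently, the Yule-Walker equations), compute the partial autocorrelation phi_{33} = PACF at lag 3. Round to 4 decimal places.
\phi_{33} = -0.1920

The PACF at lag k is phi_{kk}, the last component of the solution
to the Yule-Walker system G_k phi = r_k where
  (G_k)_{ij} = rho(|i - j|), (r_k)_i = rho(i), i,j = 1..k.
Equivalently, Durbin-Levinson gives phi_{kk} iteratively:
  phi_{11} = rho(1)
  phi_{kk} = [rho(k) - sum_{j=1..k-1} phi_{k-1,j} rho(k-j)]
            / [1 - sum_{j=1..k-1} phi_{k-1,j} rho(j)],
  phi_{k,j} = phi_{k-1,j} - phi_{kk} phi_{k-1,k-j},  j = 1..k-1.
Step k = 1:
  phi_11 = rho(1) = 0.088.
Step k = 2:
  phi_22 = [rho(2) - phi_11 rho(1)] / [1 - phi_11 rho(1)] = [-0.4504 - (0.088)(0.088)] / [1 - (0.088)(0.088)]
         = -0.458144 / 0.992256 = -0.46172.
  Update: phi_21 = phi_11 - phi_22 phi_11 = 0.088 - (-0.46172)(0.088) = 0.128631.
Step k = 3:
  phi_33 = [rho(3) - phi_21 rho(2) - phi_22 rho(1)] / [1 - phi_21 rho(1) - phi_22 rho(2)]
    numerator   = -0.2485 - (0.128631)(-0.4504) - (-0.46172)(0.088) = -0.14993313
    denominator = 1 - (0.128631)(0.088) - (-0.46172)(-0.4504) = 0.78072196
  phi_33 = -0.14993313 / 0.78072196 = -0.192.
Therefore phi_{33} = -0.1920.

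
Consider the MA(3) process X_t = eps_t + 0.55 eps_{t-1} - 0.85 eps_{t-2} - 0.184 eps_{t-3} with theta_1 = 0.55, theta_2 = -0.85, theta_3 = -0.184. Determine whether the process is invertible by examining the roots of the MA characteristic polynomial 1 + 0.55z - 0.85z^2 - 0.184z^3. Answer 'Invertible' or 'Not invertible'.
\text{Not invertible}

The MA(q) characteristic polynomial is P(z) = 1 + 0.55z - 0.85z^2 - 0.184z^3.
Invertibility requires all roots to lie outside the unit circle, i.e. |z| > 1 for every root.
Degree 3: look for a simple real root z0 first, then factor out (1 - z/z0) and solve the remaining quadratic.
Testing z0 = 1.25: P(1.25) = 1 + (0.55)(1.25) + (-0.85)(1.25)^2 + (-0.184)(1.25)^3
  = 1 + (0.6875) + (-1.328125) + (-0.359375) = 0.  So z_0 = 1.25 is a root, |z_0| = 1.25.
Divide out the factor (1 - 0.8 z) = (1 - z/z0) (since 1/z0 = 0.8):
  P(z) = (1 - 0.8 z)(1 + (1.35) z + (0.23) z^2)
  [check: z-coef 1.35 - (0.8) = 0.55; z^2-coef 0.23 - (0.8)(1.35) = -0.85; z^3-coef -(0.8)(0.23) = -0.184.]
Remaining roots from the quadratic factor 1 + (1.35) z + (0.23) z^2:
  Set 1 + (1.35) z + (0.23) z^2 = 0, i.e. a z^2 + b z + c = 0 with a = 0.23, b = 1.35, c = 1.
  Discriminant D = b^2 - 4ac = (1.35)^2 - 4*(0.23)*1 = 1.8225 - (0.92) = 0.9025.
  D >= 0, so the roots are real: z = (-b +/- sqrt(D)) / (2a) = (-1.35 +/- 0.95) / (0.46).
    z_1 = (-1.35 + 0.95) / (0.46) = -0.8696,   |z_1| = 0.8696.
    z_2 = (-1.35 - 0.95) / (0.46) = -5,   |z_2| = 5.
Moduli of all roots: 1.2500, 0.8696, 5.0000.
All moduli strictly greater than 1? No.
Verdict: Not invertible.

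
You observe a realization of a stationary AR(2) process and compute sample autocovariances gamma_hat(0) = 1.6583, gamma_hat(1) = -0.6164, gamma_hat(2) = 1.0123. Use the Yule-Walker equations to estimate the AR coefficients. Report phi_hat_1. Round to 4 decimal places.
\hat\phi_{1} = -0.1680

The Yule-Walker equations for an AR(p) process read, in matrix form,
  Gamma_p phi = r_p,   with   (Gamma_p)_{ij} = gamma(|i - j|),
                       (r_p)_i = gamma(i),   i,j = 1..p.
Substitute the sample gammas (Toeplitz matrix and right-hand side of size 2):
  Gamma_p = [[1.6583, -0.6164], [-0.6164, 1.6583]]
  r_p     = [-0.6164, 1.0123]
Written out:
  1.6583 phi_1 - 0.6164 phi_2 = -0.6164
  -0.6164 phi_1 + 1.6583 phi_2 = 1.0123
Solve by Cramer's rule:
  det = gamma(0)^2 - gamma(1)^2 = (1.6583)^2 - (-0.6164)^2 = 2.74995889 - 0.37994896 = 2.37000993
  phi_hat_1 = [gamma(1) gamma(0) - gamma(1) gamma(2)] / det = [(-0.6164)(1.6583) - (-0.6164)(1.0123)] / 2.37000993 = -0.3981944 / 2.37000993 = -0.168
  phi_hat_2 = [gamma(0) gamma(2) - gamma(1)^2] / det = [(1.6583)(1.0123) - (-0.6164)^2] / 2.37000993 = 1.29874813 / 2.37000993 = 0.548
So phi_hat = [-0.1680, 0.5480].
Therefore phi_hat_1 = -0.1680.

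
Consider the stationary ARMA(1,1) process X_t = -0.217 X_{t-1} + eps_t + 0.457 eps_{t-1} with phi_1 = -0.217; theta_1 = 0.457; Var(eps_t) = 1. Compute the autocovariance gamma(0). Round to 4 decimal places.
\gamma(0) = 1.0604

Multiply the model equation by X_{t-k} and take expectations. With theta_0 = psi_0 = 1 and psi_j the MA(infinity) weights, this gives
  gamma(k) - sum_i phi_i gamma(k-i) = c_k,
  c_k = sigma^2 * sum_{j=k..q} theta_j psi_{j-k}   (c_k = 0 for k > q),
using gamma(-m) = gamma(m).
psi-weights needed (psi_j = theta_j + sum_i phi_i psi_{j-i}):
  psi_1 = theta_1 + phi_1 = 0.457 + (-0.217) = 0.24
Right-hand sides:
  c_0 = sigma^2 (1 + theta_1 psi_1) = 1 * (1 + (0.457)(0.24)) = 1 * 1.10968 = 1.10968
  c_1 = sigma^2 theta_1 = 1 * (0.457) = 0.457
  c_2 = 0
Equations for k = 0 and k = 1 (AR order 1):
  gamma(0) = phi_1 gamma(1) + c_0
  gamma(1) = phi_1 gamma(0) + c_1
Substituting the second into the first: gamma(0) (1 - phi_1^2) = c_0 + phi_1 c_1, so
  gamma(0) = (c_0 + phi_1 c_1) / (1 - phi_1^2) = (1.10968 + (-0.217)(0.457)) / (1 - (-0.217)^2) = 1.010511 / 0.952911 = 1.060446.
Therefore gamma(0) = 1.0604 (to 4 decimal places).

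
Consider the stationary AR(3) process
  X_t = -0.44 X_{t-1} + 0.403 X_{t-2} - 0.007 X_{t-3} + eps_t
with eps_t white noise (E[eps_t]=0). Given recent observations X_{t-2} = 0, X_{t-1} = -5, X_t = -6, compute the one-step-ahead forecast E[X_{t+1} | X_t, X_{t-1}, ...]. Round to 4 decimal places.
E[X_{t+1} \mid \mathcal F_t] = 0.6250

For an AR(p) model X_t = c + sum_i phi_i X_{t-i} + eps_t, the
one-step-ahead conditional mean is
  E[X_{t+1} | X_t, ...] = c + sum_i phi_i X_{t+1-i}.
Substitute known values:
  E[X_{t+1} | ...] = (-0.44) * (-6) + (0.403) * (-5) + (-0.007) * (0)
                   = 0.6250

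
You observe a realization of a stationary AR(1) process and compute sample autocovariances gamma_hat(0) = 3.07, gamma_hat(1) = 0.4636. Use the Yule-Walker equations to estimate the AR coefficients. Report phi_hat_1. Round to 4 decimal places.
\hat\phi_{1} = 0.1510

The Yule-Walker equations for an AR(p) process read, in matrix form,
  Gamma_p phi = r_p,   with   (Gamma_p)_{ij} = gamma(|i - j|),
                       (r_p)_i = gamma(i),   i,j = 1..p.
Substitute the sample gammas (Toeplitz matrix and right-hand side of size 1):
  Gamma_p = [[3.07]]
  r_p     = [0.4636]
With p = 1 this is the single equation gamma(0) phi_1 = gamma(1):
  phi_hat_1 = gamma(1) / gamma(0) = 0.4636 / 3.07 = 0.1510.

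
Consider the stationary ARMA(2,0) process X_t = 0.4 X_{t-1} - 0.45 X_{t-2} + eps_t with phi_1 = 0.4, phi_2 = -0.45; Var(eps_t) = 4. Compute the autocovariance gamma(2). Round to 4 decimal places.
\gamma(2) = -1.8439

Multiply the model equation by X_{t-k} and take expectations. With theta_0 = psi_0 = 1 and psi_j the MA(infinity) weights, this gives
  gamma(k) - sum_i phi_i gamma(k-i) = c_k,
  c_k = sigma^2 * sum_{j=k..q} theta_j psi_{j-k}   (c_k = 0 for k > q),
using gamma(-m) = gamma(m).
Pure AR (q = 0): c_0 = sigma^2 = 4, c_k = 0 for k >= 1.
Equations for k = 0, 1, 2 (AR order 2, c_2 = 0):
  (E0) gamma(0) = phi_1 gamma(1) + phi_2 gamma(2) + c_0
  (E1) gamma(1) = phi_1 gamma(0) + phi_2 gamma(1) + c_1
  (E2) gamma(2) = phi_1 gamma(1) + phi_2 gamma(0)
From (E1): gamma(1) = A gamma(0) + B with
  A = phi_1 / (1 - phi_2) = 0.4 / 1.45 = 0.275862,   B = c_1 / (1 - phi_2) = 0 / 1.45 = 0.
Insert (E2) into (E0): gamma(0) (1 - phi_2^2) = phi_1 (1 + phi_2) gamma(1) + c_0.
  phi_1 (1 + phi_2) = (0.4)(0.55) = 0.22,   1 - phi_2^2 = 0.7975.
Replace gamma(1) by A gamma(0) + B and collect gamma(0):
  gamma(0) [0.7975 - (0.22)(0.275862)] = c_0 = 4
  gamma(0) * 0.73681 = 4
  gamma(0) = 4 / 0.73681 = 5.428805.
  gamma(1) = A gamma(0) = (0.275862)(5.428805) = 1.497601.
  gamma(2) = phi_1 gamma(1) + phi_2 gamma(0) = (0.4)(1.497601) + (-0.45)(5.428805) = -1.843922.
Therefore gamma(2) = -1.8439 (to 4 decimal places).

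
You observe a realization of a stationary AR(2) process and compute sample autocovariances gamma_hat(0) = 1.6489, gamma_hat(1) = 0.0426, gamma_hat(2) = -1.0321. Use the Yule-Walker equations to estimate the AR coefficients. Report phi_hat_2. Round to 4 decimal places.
\hat\phi_{2} = -0.6270

The Yule-Walker equations for an AR(p) process read, in matrix form,
  Gamma_p phi = r_p,   with   (Gamma_p)_{ij} = gamma(|i - j|),
                       (r_p)_i = gamma(i),   i,j = 1..p.
Substitute the sample gammas (Toeplitz matrix and right-hand side of size 2):
  Gamma_p = [[1.6489, 0.0426], [0.0426, 1.6489]]
  r_p     = [0.0426, -1.0321]
Written out:
  1.6489 phi_1 + 0.0426 phi_2 = 0.0426
  0.0426 phi_1 + 1.6489 phi_2 = -1.0321
Solve by Cramer's rule:
  det = gamma(0)^2 - gamma(1)^2 = (1.6489)^2 - (0.0426)^2 = 2.71887121 - 0.00181476 = 2.71705645
  phi_hat_1 = [gamma(1) gamma(0) - gamma(1) gamma(2)] / det = [(0.0426)(1.6489) - (0.0426)(-1.0321)] / 2.71705645 = 0.1142106 / 2.71705645 = 0.042
  phi_hat_2 = [gamma(0) gamma(2) - gamma(1)^2] / det = [(1.6489)(-1.0321) - (0.0426)^2] / 2.71705645 = -1.70364445 / 2.71705645 = -0.627
So phi_hat = [0.0420, -0.6270].
Therefore phi_hat_2 = -0.6270.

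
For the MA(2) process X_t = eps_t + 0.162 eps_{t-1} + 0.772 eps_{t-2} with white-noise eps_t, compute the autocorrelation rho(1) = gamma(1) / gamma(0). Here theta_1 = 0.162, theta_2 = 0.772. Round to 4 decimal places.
\rho(1) = 0.1770

For an MA(q) process with theta_0 = 1, the autocovariance is
  gamma(k) = sigma^2 * sum_{i=0..q-k} theta_i * theta_{i+k},
and rho(k) = gamma(k) / gamma(0). Sigma^2 cancels.
  numerator   = (1)*(0.162) + (0.162)*(0.772) = 0.287064.
  denominator = (1)^2 + (0.162)^2 + (0.772)^2 = 1.622228.
  rho(1) = 0.287064 / 1.622228 = 0.1770.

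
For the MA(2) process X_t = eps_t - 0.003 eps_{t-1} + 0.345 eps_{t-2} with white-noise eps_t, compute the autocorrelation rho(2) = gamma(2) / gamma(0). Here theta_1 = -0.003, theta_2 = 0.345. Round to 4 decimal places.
\rho(2) = 0.3083

For an MA(q) process with theta_0 = 1, the autocovariance is
  gamma(k) = sigma^2 * sum_{i=0..q-k} theta_i * theta_{i+k},
and rho(k) = gamma(k) / gamma(0). Sigma^2 cancels.
  numerator   = (1)*(0.345) = 0.345.
  denominator = (1)^2 + (-0.003)^2 + (0.345)^2 = 1.119034.
  rho(2) = 0.345 / 1.119034 = 0.3083.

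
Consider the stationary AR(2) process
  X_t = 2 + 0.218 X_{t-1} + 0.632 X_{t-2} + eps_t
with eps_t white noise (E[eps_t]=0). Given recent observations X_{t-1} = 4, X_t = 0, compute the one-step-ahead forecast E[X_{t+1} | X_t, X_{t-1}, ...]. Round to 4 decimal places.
E[X_{t+1} \mid \mathcal F_t] = 4.5280

For an AR(p) model X_t = c + sum_i phi_i X_{t-i} + eps_t, the
one-step-ahead conditional mean is
  E[X_{t+1} | X_t, ...] = c + sum_i phi_i X_{t+1-i}.
Substitute known values:
  E[X_{t+1} | ...] = 2 + (0.218) * (0) + (0.632) * (4)
                   = 4.5280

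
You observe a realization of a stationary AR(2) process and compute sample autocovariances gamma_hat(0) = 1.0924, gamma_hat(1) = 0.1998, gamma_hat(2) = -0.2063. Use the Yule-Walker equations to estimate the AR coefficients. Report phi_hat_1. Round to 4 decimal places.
\hat\phi_{1} = 0.2250

The Yule-Walker equations for an AR(p) process read, in matrix form,
  Gamma_p phi = r_p,   with   (Gamma_p)_{ij} = gamma(|i - j|),
                       (r_p)_i = gamma(i),   i,j = 1..p.
Substitute the sample gammas (Toeplitz matrix and right-hand side of size 2):
  Gamma_p = [[1.0924, 0.1998], [0.1998, 1.0924]]
  r_p     = [0.1998, -0.2063]
Written out:
  1.0924 phi_1 + 0.1998 phi_2 = 0.1998
  0.1998 phi_1 + 1.0924 phi_2 = -0.2063
Solve by Cramer's rule:
  det = gamma(0)^2 - gamma(1)^2 = (1.0924)^2 - (0.1998)^2 = 1.19333776 - 0.03992004 = 1.15341772
  phi_hat_1 = [gamma(1) gamma(0) - gamma(1) gamma(2)] / det = [(0.1998)(1.0924) - (0.1998)(-0.2063)] / 1.15341772 = 0.25948026 / 1.15341772 = 0.225
  phi_hat_2 = [gamma(0) gamma(2) - gamma(1)^2] / det = [(1.0924)(-0.2063) - (0.1998)^2] / 1.15341772 = -0.26528216 / 1.15341772 = -0.23
So phi_hat = [0.2250, -0.2300].
Therefore phi_hat_1 = 0.2250.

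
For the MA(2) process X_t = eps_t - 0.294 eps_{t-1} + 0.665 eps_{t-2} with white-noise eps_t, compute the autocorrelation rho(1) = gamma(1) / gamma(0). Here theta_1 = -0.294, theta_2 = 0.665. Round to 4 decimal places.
\rho(1) = -0.3202

For an MA(q) process with theta_0 = 1, the autocovariance is
  gamma(k) = sigma^2 * sum_{i=0..q-k} theta_i * theta_{i+k},
and rho(k) = gamma(k) / gamma(0). Sigma^2 cancels.
  numerator   = (1)*(-0.294) + (-0.294)*(0.665) = -0.48951.
  denominator = (1)^2 + (-0.294)^2 + (0.665)^2 = 1.528661.
  rho(1) = -0.48951 / 1.528661 = -0.3202.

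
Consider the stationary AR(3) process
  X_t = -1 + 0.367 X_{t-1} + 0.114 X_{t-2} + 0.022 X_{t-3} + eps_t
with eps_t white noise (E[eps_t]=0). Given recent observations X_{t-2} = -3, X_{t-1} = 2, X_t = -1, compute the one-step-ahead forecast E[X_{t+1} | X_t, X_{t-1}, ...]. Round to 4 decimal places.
E[X_{t+1} \mid \mathcal F_t] = -1.2050

For an AR(p) model X_t = c + sum_i phi_i X_{t-i} + eps_t, the
one-step-ahead conditional mean is
  E[X_{t+1} | X_t, ...] = c + sum_i phi_i X_{t+1-i}.
Substitute known values:
  E[X_{t+1} | ...] = -1 + (0.367) * (-1) + (0.114) * (2) + (0.022) * (-3)
                   = -1.2050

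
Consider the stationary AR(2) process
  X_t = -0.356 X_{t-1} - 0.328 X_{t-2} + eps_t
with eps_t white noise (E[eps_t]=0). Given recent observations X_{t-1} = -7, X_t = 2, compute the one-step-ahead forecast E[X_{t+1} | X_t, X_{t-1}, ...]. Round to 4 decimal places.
E[X_{t+1} \mid \mathcal F_t] = 1.5840

For an AR(p) model X_t = c + sum_i phi_i X_{t-i} + eps_t, the
one-step-ahead conditional mean is
  E[X_{t+1} | X_t, ...] = c + sum_i phi_i X_{t+1-i}.
Substitute known values:
  E[X_{t+1} | ...] = (-0.356) * (2) + (-0.328) * (-7)
                   = 1.5840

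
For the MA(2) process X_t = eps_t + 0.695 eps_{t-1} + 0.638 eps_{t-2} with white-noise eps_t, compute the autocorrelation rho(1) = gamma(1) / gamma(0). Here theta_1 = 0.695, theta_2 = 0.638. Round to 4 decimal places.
\rho(1) = 0.6023

For an MA(q) process with theta_0 = 1, the autocovariance is
  gamma(k) = sigma^2 * sum_{i=0..q-k} theta_i * theta_{i+k},
and rho(k) = gamma(k) / gamma(0). Sigma^2 cancels.
  numerator   = (1)*(0.695) + (0.695)*(0.638) = 1.13841.
  denominator = (1)^2 + (0.695)^2 + (0.638)^2 = 1.890069.
  rho(1) = 1.13841 / 1.890069 = 0.6023.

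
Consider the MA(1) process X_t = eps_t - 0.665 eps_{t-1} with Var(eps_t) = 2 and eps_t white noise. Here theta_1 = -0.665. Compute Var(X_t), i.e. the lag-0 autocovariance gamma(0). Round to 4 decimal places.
\gamma(0) = 2.8845

For an MA(q) process X_t = eps_t + sum_i theta_i eps_{t-i} with
Var(eps_t) = sigma^2, the variance is
  gamma(0) = sigma^2 * (1 + sum_i theta_i^2).
  sum_i theta_i^2 = (-0.665)^2 = 0.442225.
  gamma(0) = 2 * (1 + 0.442225) = 2 * 1.442225 = 2.88445, which rounds to 2.8845.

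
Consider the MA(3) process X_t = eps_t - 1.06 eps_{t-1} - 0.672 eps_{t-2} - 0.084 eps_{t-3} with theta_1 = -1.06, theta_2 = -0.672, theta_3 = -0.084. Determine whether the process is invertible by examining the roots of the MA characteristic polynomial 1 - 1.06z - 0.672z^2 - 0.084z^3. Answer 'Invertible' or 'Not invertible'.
\text{Not invertible}

The MA(q) characteristic polynomial is P(z) = 1 - 1.06z - 0.672z^2 - 0.084z^3.
Invertibility requires all roots to lie outside the unit circle, i.e. |z| > 1 for every root.
Degree 3: look for a simple real root z0 first, then factor out (1 - z/z0) and solve the remaining quadratic.
Testing z0 = -5: P(-5) = 1 + (-1.06)(-5) + (-0.672)(-5)^2 + (-0.084)(-5)^3
  = 1 + (5.3) + (-16.8) + (10.5) = 0.  So z_0 = -5 is a root, |z_0| = 5.
Divide out the factor (1 + 0.2 z) = (1 - z/z0) (since 1/z0 = -0.2):
  P(z) = (1 + 0.2 z)(1 + (-1.26) z + (-0.42) z^2)
  [check: z-coef -1.26 - (-0.2) = -1.06; z^2-coef -0.42 - (-0.2)(-1.26) = -0.672; z^3-coef -(-0.2)(-0.42) = -0.084.]
Remaining roots from the quadratic factor 1 + (-1.26) z + (-0.42) z^2:
  Set 1 + (-1.26) z + (-0.42) z^2 = 0, i.e. a z^2 + b z + c = 0 with a = -0.42, b = -1.26, c = 1.
  Discriminant D = b^2 - 4ac = (-1.26)^2 - 4*(-0.42)*1 = 1.5876 - (-1.68) = 3.2676.
  D >= 0, so the roots are real: z = (-b +/- sqrt(D)) / (2a) = (1.26 +/- 1.80765) / (-0.84).
    z_1 = (1.26 + 1.80765) / (-0.84) = -3.652,   |z_1| = 3.652.
    z_2 = (1.26 - 1.80765) / (-0.84) = 0.652,   |z_2| = 0.652.
Moduli of all roots: 5.0000, 3.6520, 0.6520.
All moduli strictly greater than 1? No.
Verdict: Not invertible.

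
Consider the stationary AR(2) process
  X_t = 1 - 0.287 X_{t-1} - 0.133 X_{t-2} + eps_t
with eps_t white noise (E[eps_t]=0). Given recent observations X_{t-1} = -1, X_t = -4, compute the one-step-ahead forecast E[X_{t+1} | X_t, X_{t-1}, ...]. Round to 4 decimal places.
E[X_{t+1} \mid \mathcal F_t] = 2.2810

For an AR(p) model X_t = c + sum_i phi_i X_{t-i} + eps_t, the
one-step-ahead conditional mean is
  E[X_{t+1} | X_t, ...] = c + sum_i phi_i X_{t+1-i}.
Substitute known values:
  E[X_{t+1} | ...] = 1 + (-0.287) * (-4) + (-0.133) * (-1)
                   = 2.2810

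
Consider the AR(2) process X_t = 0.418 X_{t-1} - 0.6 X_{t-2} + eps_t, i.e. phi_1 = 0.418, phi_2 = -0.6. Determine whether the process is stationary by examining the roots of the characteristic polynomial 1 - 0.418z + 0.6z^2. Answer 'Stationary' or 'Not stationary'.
\text{Stationary}

The AR(p) characteristic polynomial is P(z) = 1 - 0.418z + 0.6z^2.
Stationarity requires all roots to lie outside the unit circle, i.e. |z| > 1 for every root.
Set 1 + (-0.418) z + (0.6) z^2 = 0, i.e. a z^2 + b z + c = 0 with a = 0.6, b = -0.418, c = 1.
Discriminant D = b^2 - 4ac = (-0.418)^2 - 4*(0.6)*1 = 0.174724 - (2.4) = -2.225276.
D < 0, so the roots are the complex-conjugate pair z = (-b +/- i sqrt(-D)) / (2a) = 0.3483 +/- 1.2431i.
For a conjugate pair |z|^2 = z * conj(z) = (product of roots) = c/a = 1/(0.6) = 1.666667, so |z| = sqrt(1.666667) = 1.291 for both roots.
Moduli of all roots: 1.2910, 1.2910.
All moduli strictly greater than 1? Yes.
Verdict: Stationary.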